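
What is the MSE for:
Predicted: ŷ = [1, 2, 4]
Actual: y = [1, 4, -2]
MSE = 13.33

MSE = (1/3)((1-1)² + (2-4)² + (4--2)²) = (1/3)(0 + 4 + 36) = 13.33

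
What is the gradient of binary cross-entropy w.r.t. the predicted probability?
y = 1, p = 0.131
∂L/∂p = -7.634

∂L/∂p = -y/p + (1-y)/(1-p) = -1/0.131 + 0 = -7.634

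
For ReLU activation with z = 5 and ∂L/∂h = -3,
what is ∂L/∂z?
∂L/∂z = -3

h = ReLU(5) = 5
Since z > 0: ∂h/∂z = 1
∂L/∂z = ∂L/∂h · ∂h/∂z = -3 × 1 = -3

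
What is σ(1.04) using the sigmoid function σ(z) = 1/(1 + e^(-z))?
0.7389

sigmoid(1.04) = 1/(1 + e^(-1.04)) = 1/(1 + 0.3535) = 0.7389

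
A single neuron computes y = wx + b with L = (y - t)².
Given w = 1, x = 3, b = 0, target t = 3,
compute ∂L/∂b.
∂L/∂b = 0

y = wx + b = (1)(3) + 0 = 3
∂L/∂y = 2(y - t) = 2(3 - 3) = 0
∂y/∂b = 1
∂L/∂b = ∂L/∂y · ∂y/∂b = 0 × 1 = 0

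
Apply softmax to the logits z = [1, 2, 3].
p = [0.09, 0.2447, 0.6652]

exp(z) = [2.718, 7.389, 20.09]
Sum = 30.19
p = [0.09, 0.2447, 0.6652]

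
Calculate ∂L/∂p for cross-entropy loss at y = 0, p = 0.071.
∂L/∂p = 1.076

∂L/∂p = -y/p + (1-y)/(1-p) = 0 + 1/0.929 = 1.076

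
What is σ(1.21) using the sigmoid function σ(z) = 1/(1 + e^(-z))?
0.7703

sigmoid(1.21) = 1/(1 + e^(-1.21)) = 1/(1 + 0.2982) = 0.7703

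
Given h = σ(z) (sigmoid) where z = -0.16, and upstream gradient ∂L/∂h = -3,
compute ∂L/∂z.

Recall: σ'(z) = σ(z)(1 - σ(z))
∂L/∂z = -0.7452

σ(-0.16) = 0.4601
σ'(-0.16) = σ(-0.16)(1 - σ(-0.16)) = 0.4601 × 0.5399 = 0.2484
∂L/∂z = ∂L/∂h · σ'(z) = -3 × 0.2484 = -0.7452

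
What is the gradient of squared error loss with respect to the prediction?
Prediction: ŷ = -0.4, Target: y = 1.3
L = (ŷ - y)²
∂L/∂ŷ = -3.4

∂L/∂ŷ = 2(ŷ - y) = 2(-0.4 - 1.3) = 2(-1.7) = -3.4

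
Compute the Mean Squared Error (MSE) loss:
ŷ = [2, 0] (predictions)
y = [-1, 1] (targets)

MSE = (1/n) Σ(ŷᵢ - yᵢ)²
MSE = 5

MSE = (1/2)((2--1)² + (0-1)²) = (1/2)(9 + 1) = 5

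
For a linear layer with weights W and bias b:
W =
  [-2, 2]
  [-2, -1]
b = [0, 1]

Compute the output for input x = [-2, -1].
y = [2, 6]

Wx = [-2×-2 + 2×-1, -2×-2 + -1×-1]
   = [2, 5]
y = Wx + b = [2 + 0, 5 + 1] = [2, 6]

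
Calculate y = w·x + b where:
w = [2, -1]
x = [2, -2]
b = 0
y = 6

y = (2)(2) + (-1)(-2) + 0 = 6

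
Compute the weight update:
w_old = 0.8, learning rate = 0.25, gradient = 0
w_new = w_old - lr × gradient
w_new = 0.8

w_new = w - η·∂L/∂w = 0.8 - 0.25×(0) = 0.8 - (0) = 0.8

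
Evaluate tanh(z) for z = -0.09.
-0.08976

tanh(-0.09) = (e^(-0.09) - e^(0.09))/(e^(-0.09) + e^(0.09)) = -0.08976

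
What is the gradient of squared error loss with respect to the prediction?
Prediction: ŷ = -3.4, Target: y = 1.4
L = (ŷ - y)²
∂L/∂ŷ = -9.6

∂L/∂ŷ = 2(ŷ - y) = 2(-3.4 - 1.4) = 2(-4.8) = -9.6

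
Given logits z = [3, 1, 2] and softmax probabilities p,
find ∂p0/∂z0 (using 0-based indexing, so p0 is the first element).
∂p0/∂z0 = 0.2227

p = softmax(z) = [0.6652, 0.09003, 0.2447]
p0 = 0.6652

∂p0/∂z0 = p0(1 - p0) = 0.6652 × (1 - 0.6652) = 0.2227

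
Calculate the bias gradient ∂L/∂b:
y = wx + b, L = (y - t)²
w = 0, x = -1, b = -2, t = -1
∂L/∂b = -2

y = wx + b = (0)(-1) + -2 = -2
∂L/∂y = 2(y - t) = 2(-2 - -1) = -2
∂y/∂b = 1
∂L/∂b = ∂L/∂y · ∂y/∂b = -2 × 1 = -2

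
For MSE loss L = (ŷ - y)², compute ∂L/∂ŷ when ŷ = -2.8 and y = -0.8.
∂L/∂ŷ = -4.0

∂L/∂ŷ = 2(ŷ - y) = 2(-2.8 - -0.8) = 2(-2.0) = -4.0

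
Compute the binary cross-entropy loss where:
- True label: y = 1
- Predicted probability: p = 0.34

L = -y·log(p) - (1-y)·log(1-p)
L = 1.079

L = -1·log(0.34) - 0·log(0.66) = -log(0.34) = 1.079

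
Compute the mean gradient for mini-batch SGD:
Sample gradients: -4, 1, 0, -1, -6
Average gradient = -2

Average = (1/5)(-4 + 1 + 0 + -1 + -6) = -10/5 = -2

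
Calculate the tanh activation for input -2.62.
-0.9895

tanh(-2.62) = (e^(-2.62) - e^(2.62))/(e^(-2.62) + e^(2.62)) = -0.9895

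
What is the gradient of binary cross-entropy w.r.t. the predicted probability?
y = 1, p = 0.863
∂L/∂p = -1.159

∂L/∂p = -y/p + (1-y)/(1-p) = -1/0.863 + 0 = -1.159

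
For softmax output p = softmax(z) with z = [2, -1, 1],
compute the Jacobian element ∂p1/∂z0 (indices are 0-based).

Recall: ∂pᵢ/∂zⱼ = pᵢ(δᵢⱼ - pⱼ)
∂p1/∂z0 = -0.02477

p = softmax(z) = [0.7054, 0.03512, 0.2595]
p1 = 0.03512, p0 = 0.7054

∂p1/∂z0 = -p1 × p0 = -0.03512 × 0.7054 = -0.02477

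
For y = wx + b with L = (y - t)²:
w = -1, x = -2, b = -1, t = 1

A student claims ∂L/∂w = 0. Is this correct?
Correct

y = (-1)(-2) + -1 = 1
∂L/∂y = 2(y - t) = 2(1 - 1) = 0
∂y/∂w = x = -2
∂L/∂w = 0 × -2 = 0

Claimed value: 0
Correct: The correct gradient is 0.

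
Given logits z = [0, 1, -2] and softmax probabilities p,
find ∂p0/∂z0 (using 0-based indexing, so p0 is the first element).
∂p0/∂z0 = 0.1922

p = softmax(z) = [0.2595, 0.7054, 0.03512]
p0 = 0.2595

∂p0/∂z0 = p0(1 - p0) = 0.2595 × (1 - 0.2595) = 0.1922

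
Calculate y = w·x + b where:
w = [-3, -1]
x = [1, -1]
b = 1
y = -1

y = (-3)(1) + (-1)(-1) + 1 = -1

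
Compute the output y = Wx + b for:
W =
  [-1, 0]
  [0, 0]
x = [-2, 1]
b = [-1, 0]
y = [1, 0]

Wx = [-1×-2 + 0×1, 0×-2 + 0×1]
   = [2, 0]
y = Wx + b = [2 + -1, 0 + 0] = [1, 0]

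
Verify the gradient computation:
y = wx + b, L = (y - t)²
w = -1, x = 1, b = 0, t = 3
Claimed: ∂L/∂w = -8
Correct

y = (-1)(1) + 0 = -1
∂L/∂y = 2(y - t) = 2(-1 - 3) = -8
∂y/∂w = x = 1
∂L/∂w = -8 × 1 = -8

Claimed value: -8
Correct: The correct gradient is -8.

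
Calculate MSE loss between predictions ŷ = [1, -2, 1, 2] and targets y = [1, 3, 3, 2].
MSE = 7.25

MSE = (1/4)((1-1)² + (-2-3)² + (1-3)² + (2-2)²) = (1/4)(0 + 25 + 4 + 0) = 7.25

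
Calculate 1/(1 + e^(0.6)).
0.3543

sigmoid(-0.6) = 1/(1 + e^(0.6)) = 1/(1 + 1.822) = 0.3543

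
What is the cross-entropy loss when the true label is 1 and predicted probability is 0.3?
L = 1.204

L = -1·log(0.3) - 0·log(0.7) = -log(0.3) = 1.204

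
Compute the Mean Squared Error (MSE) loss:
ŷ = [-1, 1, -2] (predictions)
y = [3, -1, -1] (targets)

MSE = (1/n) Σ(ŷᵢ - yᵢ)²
MSE = 7

MSE = (1/3)((-1-3)² + (1--1)² + (-2--1)²) = (1/3)(16 + 4 + 1) = 7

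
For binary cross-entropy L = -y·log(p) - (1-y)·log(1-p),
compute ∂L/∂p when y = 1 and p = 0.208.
∂L/∂p = -4.808

∂L/∂p = -y/p + (1-y)/(1-p) = -1/0.208 + 0 = -4.808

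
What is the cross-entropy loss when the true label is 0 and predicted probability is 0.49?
L = 0.6733

L = -0·log(0.49) - 1·log(0.51) = -log(0.51) = 0.6733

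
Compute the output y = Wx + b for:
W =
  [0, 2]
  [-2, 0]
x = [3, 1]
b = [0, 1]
y = [2, -5]

Wx = [0×3 + 2×1, -2×3 + 0×1]
   = [2, -6]
y = Wx + b = [2 + 0, -6 + 1] = [2, -5]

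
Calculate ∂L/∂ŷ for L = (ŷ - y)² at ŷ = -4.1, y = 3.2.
∂L/∂ŷ = -14.6

∂L/∂ŷ = 2(ŷ - y) = 2(-4.1 - 3.2) = 2(-7.3) = -14.6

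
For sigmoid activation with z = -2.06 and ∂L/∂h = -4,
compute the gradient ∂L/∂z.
∂L/∂z = -0.4011

σ(-2.06) = 0.113
σ'(-2.06) = σ(-2.06)(1 - σ(-2.06)) = 0.113 × 0.887 = 0.1003
∂L/∂z = ∂L/∂h · σ'(z) = -4 × 0.1003 = -0.4011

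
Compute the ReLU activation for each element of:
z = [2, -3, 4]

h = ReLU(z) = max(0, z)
h = [2, 0, 4]

ReLU applied element-wise: max(0,2)=2, max(0,-3)=0, max(0,4)=4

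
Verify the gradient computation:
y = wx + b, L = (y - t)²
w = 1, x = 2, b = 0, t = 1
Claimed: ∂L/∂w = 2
Incorrect

y = (1)(2) + 0 = 2
∂L/∂y = 2(y - t) = 2(2 - 1) = 2
∂y/∂w = x = 2
∂L/∂w = 2 × 2 = 4

Claimed value: 2
Incorrect: The correct gradient is 4.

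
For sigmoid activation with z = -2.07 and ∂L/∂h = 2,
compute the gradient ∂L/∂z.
∂L/∂z = 0.199

σ(-2.07) = 0.112
σ'(-2.07) = σ(-2.07)(1 - σ(-2.07)) = 0.112 × 0.888 = 0.09949
∂L/∂z = ∂L/∂h · σ'(z) = 2 × 0.09949 = 0.199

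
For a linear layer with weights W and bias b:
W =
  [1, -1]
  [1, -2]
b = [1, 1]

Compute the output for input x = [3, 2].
y = [2, 0]

Wx = [1×3 + -1×2, 1×3 + -2×2]
   = [1, -1]
y = Wx + b = [1 + 1, -1 + 1] = [2, 0]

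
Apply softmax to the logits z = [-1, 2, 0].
p = [0.042, 0.8438, 0.1142]

exp(z) = [0.3679, 7.389, 1]
Sum = 8.757
p = [0.042, 0.8438, 0.1142]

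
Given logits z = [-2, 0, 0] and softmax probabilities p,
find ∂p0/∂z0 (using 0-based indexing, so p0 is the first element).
∂p0/∂z0 = 0.05936

p = softmax(z) = [0.06338, 0.4683, 0.4683]
p0 = 0.06338

∂p0/∂z0 = p0(1 - p0) = 0.06338 × (1 - 0.06338) = 0.05936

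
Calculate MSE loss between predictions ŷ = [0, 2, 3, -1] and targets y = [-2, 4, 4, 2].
MSE = 4.5

MSE = (1/4)((0--2)² + (2-4)² + (3-4)² + (-1-2)²) = (1/4)(4 + 4 + 1 + 9) = 4.5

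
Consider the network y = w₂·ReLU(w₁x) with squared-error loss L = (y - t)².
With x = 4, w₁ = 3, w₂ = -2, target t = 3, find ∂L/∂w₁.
∂L/∂w₁ = 432

Forward pass:
z = w₁x = 3×4 = 12
h = ReLU(12) = 12
y = w₂h = -2×12 = -24

Backward pass:
∂L/∂y = 2(y - t) = 2(-24 - 3) = -54
∂y/∂h = w₂ = -2
∂h/∂z = 1 (ReLU derivative)
∂z/∂w₁ = x = 4

∂L/∂w₁ = -54 × -2 × 1 × 4 = 432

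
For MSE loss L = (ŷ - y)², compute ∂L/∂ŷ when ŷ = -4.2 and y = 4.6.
∂L/∂ŷ = -17.6

∂L/∂ŷ = 2(ŷ - y) = 2(-4.2 - 4.6) = 2(-8.8) = -17.6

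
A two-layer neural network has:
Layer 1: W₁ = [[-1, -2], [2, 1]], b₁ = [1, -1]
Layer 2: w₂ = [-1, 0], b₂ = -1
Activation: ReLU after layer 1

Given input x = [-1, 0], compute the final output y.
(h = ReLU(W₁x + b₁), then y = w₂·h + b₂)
y = -3

Layer 1 pre-activation: z₁ = [2, -3]
After ReLU: h = [2, 0]
Layer 2 output: y = -1×2 + 0×0 + -1 = -3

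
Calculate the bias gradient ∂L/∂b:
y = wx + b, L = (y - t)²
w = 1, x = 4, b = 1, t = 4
∂L/∂b = 2

y = wx + b = (1)(4) + 1 = 5
∂L/∂y = 2(y - t) = 2(5 - 4) = 2
∂y/∂b = 1
∂L/∂b = ∂L/∂y · ∂y/∂b = 2 × 1 = 2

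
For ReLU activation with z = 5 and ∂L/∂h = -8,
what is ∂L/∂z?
∂L/∂z = -8

h = ReLU(5) = 5
Since z > 0: ∂h/∂z = 1
∂L/∂z = ∂L/∂h · ∂h/∂z = -8 × 1 = -8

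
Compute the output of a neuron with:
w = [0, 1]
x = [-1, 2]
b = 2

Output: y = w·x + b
y = 4

y = (0)(-1) + (1)(2) + 2 = 4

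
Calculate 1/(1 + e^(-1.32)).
0.7892

sigmoid(1.32) = 1/(1 + e^(-1.32)) = 1/(1 + 0.2671) = 0.7892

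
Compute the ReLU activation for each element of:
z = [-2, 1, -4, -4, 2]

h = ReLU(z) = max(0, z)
h = [0, 1, 0, 0, 2]

ReLU applied element-wise: max(0,-2)=0, max(0,1)=1, max(0,-4)=0, max(0,-4)=0, max(0,2)=2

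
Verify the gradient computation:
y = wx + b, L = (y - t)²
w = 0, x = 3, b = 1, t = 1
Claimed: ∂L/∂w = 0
Correct

y = (0)(3) + 1 = 1
∂L/∂y = 2(y - t) = 2(1 - 1) = 0
∂y/∂w = x = 3
∂L/∂w = 0 × 3 = 0

Claimed value: 0
Correct: The correct gradient is 0.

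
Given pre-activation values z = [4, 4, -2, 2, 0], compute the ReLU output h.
h = [4, 4, 0, 2, 0]

ReLU applied element-wise: max(0,4)=4, max(0,4)=4, max(0,-2)=0, max(0,2)=2, max(0,0)=0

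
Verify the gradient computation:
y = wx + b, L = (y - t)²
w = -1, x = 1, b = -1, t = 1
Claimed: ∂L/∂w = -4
Incorrect

y = (-1)(1) + -1 = -2
∂L/∂y = 2(y - t) = 2(-2 - 1) = -6
∂y/∂w = x = 1
∂L/∂w = -6 × 1 = -6

Claimed value: -4
Incorrect: The correct gradient is -6.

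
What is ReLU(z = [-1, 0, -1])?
h = [0, 0, 0]

ReLU applied element-wise: max(0,-1)=0, max(0,0)=0, max(0,-1)=0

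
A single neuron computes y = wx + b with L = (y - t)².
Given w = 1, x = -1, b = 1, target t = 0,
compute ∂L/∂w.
∂L/∂w = 0

y = wx + b = (1)(-1) + 1 = 0
∂L/∂y = 2(y - t) = 2(0 - 0) = 0
∂y/∂w = x = -1
∂L/∂w = ∂L/∂y · ∂y/∂w = 0 × -1 = 0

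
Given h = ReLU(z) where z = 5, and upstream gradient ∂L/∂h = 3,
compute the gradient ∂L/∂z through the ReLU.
∂L/∂z = 3

h = ReLU(5) = 5
Since z > 0: ∂h/∂z = 1
∂L/∂z = ∂L/∂h · ∂h/∂z = 3 × 1 = 3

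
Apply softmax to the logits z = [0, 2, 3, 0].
p = [0.0339, 0.2507, 0.6815, 0.0339]

exp(z) = [1, 7.389, 20.09, 1]
Sum = 29.47
p = [0.0339, 0.2507, 0.6815, 0.0339]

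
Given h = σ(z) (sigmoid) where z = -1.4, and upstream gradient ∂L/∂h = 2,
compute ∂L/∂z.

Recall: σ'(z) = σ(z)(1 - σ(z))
∂L/∂z = 0.3174

σ(-1.4) = 0.1978
σ'(-1.4) = σ(-1.4)(1 - σ(-1.4)) = 0.1978 × 0.8022 = 0.1587
∂L/∂z = ∂L/∂h · σ'(z) = 2 × 0.1587 = 0.3174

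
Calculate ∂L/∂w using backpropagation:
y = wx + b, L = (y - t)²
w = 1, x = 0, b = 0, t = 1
∂L/∂w = 0

y = wx + b = (1)(0) + 0 = 0
∂L/∂y = 2(y - t) = 2(0 - 1) = -2
∂y/∂w = x = 0
∂L/∂w = ∂L/∂y · ∂y/∂w = -2 × 0 = 0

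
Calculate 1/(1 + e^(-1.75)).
0.852

sigmoid(1.75) = 1/(1 + e^(-1.75)) = 1/(1 + 0.1738) = 0.852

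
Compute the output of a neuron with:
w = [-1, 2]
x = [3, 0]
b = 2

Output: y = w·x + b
y = -1

y = (-1)(3) + (2)(0) + 2 = -1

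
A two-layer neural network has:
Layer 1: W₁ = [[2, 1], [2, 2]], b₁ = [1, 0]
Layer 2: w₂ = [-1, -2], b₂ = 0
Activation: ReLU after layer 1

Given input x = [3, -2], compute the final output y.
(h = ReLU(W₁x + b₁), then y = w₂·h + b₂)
y = -9

Layer 1 pre-activation: z₁ = [5, 2]
After ReLU: h = [5, 2]
Layer 2 output: y = -1×5 + -2×2 + 0 = -9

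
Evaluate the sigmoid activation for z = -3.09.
0.04352

sigmoid(-3.09) = 1/(1 + e^(3.09)) = 1/(1 + 21.98) = 0.04352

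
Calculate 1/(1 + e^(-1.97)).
0.8776

sigmoid(1.97) = 1/(1 + e^(-1.97)) = 1/(1 + 0.1395) = 0.8776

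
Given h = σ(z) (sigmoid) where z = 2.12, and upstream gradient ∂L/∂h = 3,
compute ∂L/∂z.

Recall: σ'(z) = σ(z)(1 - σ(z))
∂L/∂z = 0.287

σ(2.12) = 0.8928
σ'(2.12) = σ(2.12)(1 - σ(2.12)) = 0.8928 × 0.1072 = 0.09568
∂L/∂z = ∂L/∂h · σ'(z) = 3 × 0.09568 = 0.287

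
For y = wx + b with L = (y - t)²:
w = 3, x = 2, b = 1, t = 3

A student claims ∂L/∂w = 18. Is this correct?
Incorrect

y = (3)(2) + 1 = 7
∂L/∂y = 2(y - t) = 2(7 - 3) = 8
∂y/∂w = x = 2
∂L/∂w = 8 × 2 = 16

Claimed value: 18
Incorrect: The correct gradient is 16.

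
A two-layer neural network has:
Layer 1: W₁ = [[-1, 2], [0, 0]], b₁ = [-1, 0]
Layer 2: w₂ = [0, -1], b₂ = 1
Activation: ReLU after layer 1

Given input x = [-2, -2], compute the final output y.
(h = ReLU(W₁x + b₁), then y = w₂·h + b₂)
y = 1

Layer 1 pre-activation: z₁ = [-3, 0]
After ReLU: h = [0, 0]
Layer 2 output: y = 0×0 + -1×0 + 1 = 1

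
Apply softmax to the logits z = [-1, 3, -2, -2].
p = [0.0178, 0.9692, 0.0065, 0.0065]

exp(z) = [0.3679, 20.09, 0.1353, 0.1353]
Sum = 20.72
p = [0.0178, 0.9692, 0.0065, 0.0065]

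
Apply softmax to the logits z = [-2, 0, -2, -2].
p = [0.0963, 0.7112, 0.0963, 0.0963]

exp(z) = [0.1353, 1, 0.1353, 0.1353]
Sum = 1.406
p = [0.0963, 0.7112, 0.0963, 0.0963]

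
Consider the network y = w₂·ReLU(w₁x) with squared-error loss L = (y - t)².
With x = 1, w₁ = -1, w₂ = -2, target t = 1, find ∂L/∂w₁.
∂L/∂w₁ = 0

Forward pass:
z = w₁x = -1×1 = -1
h = ReLU(-1) = 0
y = w₂h = -2×0 = 0

Backward pass:
∂L/∂y = 2(y - t) = 2(0 - 1) = -2
∂y/∂h = w₂ = -2
∂h/∂z = 0 (ReLU derivative)
∂z/∂w₁ = x = 1

∂L/∂w₁ = -2 × -2 × 0 × 1 = 0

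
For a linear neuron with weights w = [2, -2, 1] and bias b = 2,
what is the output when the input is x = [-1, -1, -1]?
y = 1

y = (2)(-1) + (-2)(-1) + (1)(-1) + 2 = 1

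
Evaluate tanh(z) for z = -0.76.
-0.6411

tanh(-0.76) = (e^(-0.76) - e^(0.76))/(e^(-0.76) + e^(0.76)) = -0.6411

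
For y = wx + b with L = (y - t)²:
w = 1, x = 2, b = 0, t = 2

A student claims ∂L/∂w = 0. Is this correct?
Correct

y = (1)(2) + 0 = 2
∂L/∂y = 2(y - t) = 2(2 - 2) = 0
∂y/∂w = x = 2
∂L/∂w = 0 × 2 = 0

Claimed value: 0
Correct: The correct gradient is 0.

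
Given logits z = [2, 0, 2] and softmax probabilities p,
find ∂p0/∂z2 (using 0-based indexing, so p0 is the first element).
∂p0/∂z2 = -0.2193

p = softmax(z) = [0.4683, 0.06338, 0.4683]
p0 = 0.4683, p2 = 0.4683

∂p0/∂z2 = -p0 × p2 = -0.4683 × 0.4683 = -0.2193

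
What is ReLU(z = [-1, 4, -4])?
h = [0, 4, 0]

ReLU applied element-wise: max(0,-1)=0, max(0,4)=4, max(0,-4)=0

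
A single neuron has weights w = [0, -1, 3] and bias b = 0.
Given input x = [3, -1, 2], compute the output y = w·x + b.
y = 7

y = (0)(3) + (-1)(-1) + (3)(2) + 0 = 7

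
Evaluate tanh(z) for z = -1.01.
-0.7658

tanh(-1.01) = (e^(-1.01) - e^(1.01))/(e^(-1.01) + e^(1.01)) = -0.7658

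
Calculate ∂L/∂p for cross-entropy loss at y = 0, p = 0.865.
∂L/∂p = 7.407

∂L/∂p = -y/p + (1-y)/(1-p) = 0 + 1/0.135 = 7.407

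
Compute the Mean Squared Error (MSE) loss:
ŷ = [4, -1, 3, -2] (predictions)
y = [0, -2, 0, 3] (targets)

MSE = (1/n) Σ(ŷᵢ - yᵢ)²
MSE = 12.75

MSE = (1/4)((4-0)² + (-1--2)² + (3-0)² + (-2-3)²) = (1/4)(16 + 1 + 9 + 25) = 12.75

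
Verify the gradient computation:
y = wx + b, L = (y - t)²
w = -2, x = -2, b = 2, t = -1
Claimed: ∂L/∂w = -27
Incorrect

y = (-2)(-2) + 2 = 6
∂L/∂y = 2(y - t) = 2(6 - -1) = 14
∂y/∂w = x = -2
∂L/∂w = 14 × -2 = -28

Claimed value: -27
Incorrect: The correct gradient is -28.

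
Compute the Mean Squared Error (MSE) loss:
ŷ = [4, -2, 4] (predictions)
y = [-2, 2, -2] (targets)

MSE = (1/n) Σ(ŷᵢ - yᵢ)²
MSE = 29.33

MSE = (1/3)((4--2)² + (-2-2)² + (4--2)²) = (1/3)(36 + 16 + 36) = 29.33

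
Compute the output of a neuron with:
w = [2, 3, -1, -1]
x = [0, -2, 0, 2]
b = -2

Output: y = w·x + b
y = -10

y = (2)(0) + (3)(-2) + (-1)(0) + (-1)(2) + -2 = -10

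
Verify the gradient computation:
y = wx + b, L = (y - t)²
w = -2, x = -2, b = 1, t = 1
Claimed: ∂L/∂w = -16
Correct

y = (-2)(-2) + 1 = 5
∂L/∂y = 2(y - t) = 2(5 - 1) = 8
∂y/∂w = x = -2
∂L/∂w = 8 × -2 = -16

Claimed value: -16
Correct: The correct gradient is -16.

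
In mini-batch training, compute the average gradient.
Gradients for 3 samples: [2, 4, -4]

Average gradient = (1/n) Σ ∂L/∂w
Average gradient = 0.6667

Average = (1/3)(2 + 4 + -4) = 2/3 = 0.6667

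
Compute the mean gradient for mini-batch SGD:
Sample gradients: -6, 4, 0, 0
Average gradient = -0.5

Average = (1/4)(-6 + 4 + 0 + 0) = -2/4 = -0.5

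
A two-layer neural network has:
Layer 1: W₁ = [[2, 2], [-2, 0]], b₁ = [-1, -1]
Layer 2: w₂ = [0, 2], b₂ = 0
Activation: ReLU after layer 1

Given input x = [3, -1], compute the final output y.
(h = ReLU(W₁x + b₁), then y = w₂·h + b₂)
y = 0

Layer 1 pre-activation: z₁ = [3, -7]
After ReLU: h = [3, 0]
Layer 2 output: y = 0×3 + 2×0 + 0 = 0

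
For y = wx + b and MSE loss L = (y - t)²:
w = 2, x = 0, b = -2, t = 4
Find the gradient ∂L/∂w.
∂L/∂w = 0

y = wx + b = (2)(0) + -2 = -2
∂L/∂y = 2(y - t) = 2(-2 - 4) = -12
∂y/∂w = x = 0
∂L/∂w = ∂L/∂y · ∂y/∂w = -12 × 0 = 0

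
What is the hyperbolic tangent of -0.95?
-0.7398

tanh(-0.95) = (e^(-0.95) - e^(0.95))/(e^(-0.95) + e^(0.95)) = -0.7398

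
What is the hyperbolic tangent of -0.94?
-0.7352

tanh(-0.94) = (e^(-0.94) - e^(0.94))/(e^(-0.94) + e^(0.94)) = -0.7352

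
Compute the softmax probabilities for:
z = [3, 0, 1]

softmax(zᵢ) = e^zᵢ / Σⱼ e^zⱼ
p = [0.8438, 0.042, 0.1142]

exp(z) = [20.09, 1, 2.718]
Sum = 23.8
p = [0.8438, 0.042, 0.1142]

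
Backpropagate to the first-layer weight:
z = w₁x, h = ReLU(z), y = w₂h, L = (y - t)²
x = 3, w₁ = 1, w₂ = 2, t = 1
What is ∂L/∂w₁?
∂L/∂w₁ = 60

Forward pass:
z = w₁x = 1×3 = 3
h = ReLU(3) = 3
y = w₂h = 2×3 = 6

Backward pass:
∂L/∂y = 2(y - t) = 2(6 - 1) = 10
∂y/∂h = w₂ = 2
∂h/∂z = 1 (ReLU derivative)
∂z/∂w₁ = x = 3

∂L/∂w₁ = 10 × 2 × 1 × 3 = 60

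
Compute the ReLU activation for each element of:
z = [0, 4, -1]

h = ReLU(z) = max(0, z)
h = [0, 4, 0]

ReLU applied element-wise: max(0,0)=0, max(0,4)=4, max(0,-1)=0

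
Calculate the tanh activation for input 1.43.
0.8917

tanh(1.43) = (e^(1.43) - e^(-1.43))/(e^(1.43) + e^(-1.43)) = 0.8917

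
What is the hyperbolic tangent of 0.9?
0.7163

tanh(0.9) = (e^(0.9) - e^(-0.9))/(e^(0.9) + e^(-0.9)) = 0.7163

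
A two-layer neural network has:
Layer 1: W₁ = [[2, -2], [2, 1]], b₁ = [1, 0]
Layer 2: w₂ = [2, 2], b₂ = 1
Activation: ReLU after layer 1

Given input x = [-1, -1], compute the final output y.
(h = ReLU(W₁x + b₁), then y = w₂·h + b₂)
y = 3

Layer 1 pre-activation: z₁ = [1, -3]
After ReLU: h = [1, 0]
Layer 2 output: y = 2×1 + 2×0 + 1 = 3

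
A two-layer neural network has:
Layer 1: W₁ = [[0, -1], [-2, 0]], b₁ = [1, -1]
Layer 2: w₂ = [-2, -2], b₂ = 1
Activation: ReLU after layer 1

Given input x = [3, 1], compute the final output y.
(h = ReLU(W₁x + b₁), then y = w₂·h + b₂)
y = 1

Layer 1 pre-activation: z₁ = [0, -7]
After ReLU: h = [0, 0]
Layer 2 output: y = -2×0 + -2×0 + 1 = 1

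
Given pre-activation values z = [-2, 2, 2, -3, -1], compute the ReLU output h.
h = [0, 2, 2, 0, 0]

ReLU applied element-wise: max(0,-2)=0, max(0,2)=2, max(0,2)=2, max(0,-3)=0, max(0,-1)=0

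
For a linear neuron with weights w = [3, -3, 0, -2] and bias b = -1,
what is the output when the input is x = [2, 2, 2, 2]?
y = -5

y = (3)(2) + (-3)(2) + (0)(2) + (-2)(2) + -1 = -5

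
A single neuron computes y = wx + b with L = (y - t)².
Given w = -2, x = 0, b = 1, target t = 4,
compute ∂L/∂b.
∂L/∂b = -6

y = wx + b = (-2)(0) + 1 = 1
∂L/∂y = 2(y - t) = 2(1 - 4) = -6
∂y/∂b = 1
∂L/∂b = ∂L/∂y · ∂y/∂b = -6 × 1 = -6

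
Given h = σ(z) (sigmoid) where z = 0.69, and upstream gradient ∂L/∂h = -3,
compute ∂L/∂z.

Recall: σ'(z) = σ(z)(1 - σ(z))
∂L/∂z = -0.6674

σ(0.69) = 0.666
σ'(0.69) = σ(0.69)(1 - σ(0.69)) = 0.666 × 0.334 = 0.2225
∂L/∂z = ∂L/∂h · σ'(z) = -3 × 0.2225 = -0.6674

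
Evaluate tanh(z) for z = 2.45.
0.9852

tanh(2.45) = (e^(2.45) - e^(-2.45))/(e^(2.45) + e^(-2.45)) = 0.9852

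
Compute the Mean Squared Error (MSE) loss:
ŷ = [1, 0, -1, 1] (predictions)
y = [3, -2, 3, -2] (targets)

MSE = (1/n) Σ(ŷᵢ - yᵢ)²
MSE = 8.25

MSE = (1/4)((1-3)² + (0--2)² + (-1-3)² + (1--2)²) = (1/4)(4 + 4 + 16 + 9) = 8.25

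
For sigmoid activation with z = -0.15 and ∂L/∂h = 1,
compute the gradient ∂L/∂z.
∂L/∂z = 0.2486

σ(-0.15) = 0.4626
σ'(-0.15) = σ(-0.15)(1 - σ(-0.15)) = 0.4626 × 0.5374 = 0.2486
∂L/∂z = ∂L/∂h · σ'(z) = 1 × 0.2486 = 0.2486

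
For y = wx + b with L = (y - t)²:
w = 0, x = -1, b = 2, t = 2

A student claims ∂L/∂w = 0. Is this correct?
Correct

y = (0)(-1) + 2 = 2
∂L/∂y = 2(y - t) = 2(2 - 2) = 0
∂y/∂w = x = -1
∂L/∂w = 0 × -1 = 0

Claimed value: 0
Correct: The correct gradient is 0.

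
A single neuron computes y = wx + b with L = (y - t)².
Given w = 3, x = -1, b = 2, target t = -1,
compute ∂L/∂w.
∂L/∂w = 0

y = wx + b = (3)(-1) + 2 = -1
∂L/∂y = 2(y - t) = 2(-1 - -1) = 0
∂y/∂w = x = -1
∂L/∂w = ∂L/∂y · ∂y/∂w = 0 × -1 = 0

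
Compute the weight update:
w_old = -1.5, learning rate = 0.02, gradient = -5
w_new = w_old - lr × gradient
w_new = -1.4

w_new = w - η·∂L/∂w = -1.5 - 0.02×(-5) = -1.5 - (-0.1) = -1.4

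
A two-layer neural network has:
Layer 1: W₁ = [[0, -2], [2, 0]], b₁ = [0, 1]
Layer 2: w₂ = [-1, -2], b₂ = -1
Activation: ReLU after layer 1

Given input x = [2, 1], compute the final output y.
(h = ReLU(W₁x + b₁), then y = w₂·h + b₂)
y = -11

Layer 1 pre-activation: z₁ = [-2, 5]
After ReLU: h = [0, 5]
Layer 2 output: y = -1×0 + -2×5 + -1 = -11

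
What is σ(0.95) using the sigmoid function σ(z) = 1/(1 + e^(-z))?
0.7211

sigmoid(0.95) = 1/(1 + e^(-0.95)) = 1/(1 + 0.3867) = 0.7211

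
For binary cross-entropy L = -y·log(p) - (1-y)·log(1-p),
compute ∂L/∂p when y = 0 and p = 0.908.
∂L/∂p = 10.87

∂L/∂p = -y/p + (1-y)/(1-p) = 0 + 1/0.092 = 10.87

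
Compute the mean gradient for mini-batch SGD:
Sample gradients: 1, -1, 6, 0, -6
Average gradient = 0

Average = (1/5)(1 + -1 + 6 + 0 + -6) = 0/5 = 0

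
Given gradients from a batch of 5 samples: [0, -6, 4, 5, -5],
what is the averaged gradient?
Average gradient = -0.4

Average = (1/5)(0 + -6 + 4 + 5 + -5) = -2/5 = -0.4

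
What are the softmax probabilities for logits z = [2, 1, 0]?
p = [0.6652, 0.2447, 0.09]

exp(z) = [7.389, 2.718, 1]
Sum = 11.11
p = [0.6652, 0.2447, 0.09]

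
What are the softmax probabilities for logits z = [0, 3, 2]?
p = [0.0351, 0.7054, 0.2595]

exp(z) = [1, 20.09, 7.389]
Sum = 28.47
p = [0.0351, 0.7054, 0.2595]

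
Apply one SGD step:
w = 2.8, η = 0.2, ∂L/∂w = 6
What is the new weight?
w_new = 1.6

w_new = w - η·∂L/∂w = 2.8 - 0.2×(6) = 2.8 - (1.2) = 1.6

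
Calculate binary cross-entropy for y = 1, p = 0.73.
L = 0.3147

L = -1·log(0.73) - 0·log(0.27) = -log(0.73) = 0.3147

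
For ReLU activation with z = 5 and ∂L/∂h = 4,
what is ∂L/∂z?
∂L/∂z = 4

h = ReLU(5) = 5
Since z > 0: ∂h/∂z = 1
∂L/∂z = ∂L/∂h · ∂h/∂z = 4 × 1 = 4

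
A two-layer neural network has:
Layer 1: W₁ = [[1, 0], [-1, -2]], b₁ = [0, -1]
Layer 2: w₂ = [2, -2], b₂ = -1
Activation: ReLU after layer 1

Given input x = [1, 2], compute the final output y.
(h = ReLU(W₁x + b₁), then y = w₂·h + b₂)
y = 1

Layer 1 pre-activation: z₁ = [1, -6]
After ReLU: h = [1, 0]
Layer 2 output: y = 2×1 + -2×0 + -1 = 1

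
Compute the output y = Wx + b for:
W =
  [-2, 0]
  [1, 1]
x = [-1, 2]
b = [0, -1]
y = [2, 0]

Wx = [-2×-1 + 0×2, 1×-1 + 1×2]
   = [2, 1]
y = Wx + b = [2 + 0, 1 + -1] = [2, 0]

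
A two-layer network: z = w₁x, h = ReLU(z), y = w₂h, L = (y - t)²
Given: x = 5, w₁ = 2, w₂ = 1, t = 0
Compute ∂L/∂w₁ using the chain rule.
∂L/∂w₁ = 100

Forward pass:
z = w₁x = 2×5 = 10
h = ReLU(10) = 10
y = w₂h = 1×10 = 10

Backward pass:
∂L/∂y = 2(y - t) = 2(10 - 0) = 20
∂y/∂h = w₂ = 1
∂h/∂z = 1 (ReLU derivative)
∂z/∂w₁ = x = 5

∂L/∂w₁ = 20 × 1 × 1 × 5 = 100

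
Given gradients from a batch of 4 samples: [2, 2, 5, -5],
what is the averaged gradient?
Average gradient = 1

Average = (1/4)(2 + 2 + 5 + -5) = 4/4 = 1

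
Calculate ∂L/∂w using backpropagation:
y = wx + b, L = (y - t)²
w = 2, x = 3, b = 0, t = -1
∂L/∂w = 42

y = wx + b = (2)(3) + 0 = 6
∂L/∂y = 2(y - t) = 2(6 - -1) = 14
∂y/∂w = x = 3
∂L/∂w = ∂L/∂y · ∂y/∂w = 14 × 3 = 42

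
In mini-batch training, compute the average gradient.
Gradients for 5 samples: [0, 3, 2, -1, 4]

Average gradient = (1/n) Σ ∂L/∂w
Average gradient = 1.6

Average = (1/5)(0 + 3 + 2 + -1 + 4) = 8/5 = 1.6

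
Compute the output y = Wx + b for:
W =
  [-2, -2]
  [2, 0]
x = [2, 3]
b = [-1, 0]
y = [-11, 4]

Wx = [-2×2 + -2×3, 2×2 + 0×3]
   = [-10, 4]
y = Wx + b = [-10 + -1, 4 + 0] = [-11, 4]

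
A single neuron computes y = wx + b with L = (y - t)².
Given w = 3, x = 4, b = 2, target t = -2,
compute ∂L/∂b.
∂L/∂b = 32

y = wx + b = (3)(4) + 2 = 14
∂L/∂y = 2(y - t) = 2(14 - -2) = 32
∂y/∂b = 1
∂L/∂b = ∂L/∂y · ∂y/∂b = 32 × 1 = 32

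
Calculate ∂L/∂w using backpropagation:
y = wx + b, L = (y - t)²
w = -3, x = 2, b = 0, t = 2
∂L/∂w = -32

y = wx + b = (-3)(2) + 0 = -6
∂L/∂y = 2(y - t) = 2(-6 - 2) = -16
∂y/∂w = x = 2
∂L/∂w = ∂L/∂y · ∂y/∂w = -16 × 2 = -32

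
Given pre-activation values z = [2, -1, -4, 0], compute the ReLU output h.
h = [2, 0, 0, 0]

ReLU applied element-wise: max(0,2)=2, max(0,-1)=0, max(0,-4)=0, max(0,0)=0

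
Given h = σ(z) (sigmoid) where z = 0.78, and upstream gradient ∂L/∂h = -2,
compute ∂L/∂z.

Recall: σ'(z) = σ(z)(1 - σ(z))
∂L/∂z = -0.431

σ(0.78) = 0.6857
σ'(0.78) = σ(0.78)(1 - σ(0.78)) = 0.6857 × 0.3143 = 0.2155
∂L/∂z = ∂L/∂h · σ'(z) = -2 × 0.2155 = -0.431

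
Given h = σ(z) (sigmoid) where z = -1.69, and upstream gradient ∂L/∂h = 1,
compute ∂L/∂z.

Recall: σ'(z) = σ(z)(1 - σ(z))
∂L/∂z = 0.1315

σ(-1.69) = 0.1558
σ'(-1.69) = σ(-1.69)(1 - σ(-1.69)) = 0.1558 × 0.8442 = 0.1315
∂L/∂z = ∂L/∂h · σ'(z) = 1 × 0.1315 = 0.1315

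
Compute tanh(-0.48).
-0.4462

tanh(-0.48) = (e^(-0.48) - e^(0.48))/(e^(-0.48) + e^(0.48)) = -0.4462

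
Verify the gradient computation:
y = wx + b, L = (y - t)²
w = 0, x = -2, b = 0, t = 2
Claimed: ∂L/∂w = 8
Correct

y = (0)(-2) + 0 = 0
∂L/∂y = 2(y - t) = 2(0 - 2) = -4
∂y/∂w = x = -2
∂L/∂w = -4 × -2 = 8

Claimed value: 8
Correct: The correct gradient is 8.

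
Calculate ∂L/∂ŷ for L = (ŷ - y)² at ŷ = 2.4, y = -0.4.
∂L/∂ŷ = 5.6

∂L/∂ŷ = 2(ŷ - y) = 2(2.4 - -0.4) = 2(2.8) = 5.6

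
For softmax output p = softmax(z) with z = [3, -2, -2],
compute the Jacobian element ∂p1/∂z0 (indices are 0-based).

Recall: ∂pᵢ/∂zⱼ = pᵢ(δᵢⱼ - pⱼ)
∂p1/∂z0 = -0.00656

p = softmax(z) = [0.9867, 0.006648, 0.006648]
p1 = 0.006648, p0 = 0.9867

∂p1/∂z0 = -p1 × p0 = -0.006648 × 0.9867 = -0.00656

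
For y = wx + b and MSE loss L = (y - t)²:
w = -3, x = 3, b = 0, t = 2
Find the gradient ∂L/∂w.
∂L/∂w = -66

y = wx + b = (-3)(3) + 0 = -9
∂L/∂y = 2(y - t) = 2(-9 - 2) = -22
∂y/∂w = x = 3
∂L/∂w = ∂L/∂y · ∂y/∂w = -22 × 3 = -66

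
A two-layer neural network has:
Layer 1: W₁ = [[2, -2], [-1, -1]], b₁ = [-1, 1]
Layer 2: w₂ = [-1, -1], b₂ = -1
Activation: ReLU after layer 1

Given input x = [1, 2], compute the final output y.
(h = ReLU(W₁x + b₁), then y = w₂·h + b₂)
y = -1

Layer 1 pre-activation: z₁ = [-3, -2]
After ReLU: h = [0, 0]
Layer 2 output: y = -1×0 + -1×0 + -1 = -1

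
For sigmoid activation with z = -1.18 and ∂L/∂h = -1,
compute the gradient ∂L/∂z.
∂L/∂z = -0.1798

σ(-1.18) = 0.2351
σ'(-1.18) = σ(-1.18)(1 - σ(-1.18)) = 0.2351 × 0.7649 = 0.1798
∂L/∂z = ∂L/∂h · σ'(z) = -1 × 0.1798 = -0.1798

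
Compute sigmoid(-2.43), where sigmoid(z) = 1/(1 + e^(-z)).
0.08091

sigmoid(-2.43) = 1/(1 + e^(2.43)) = 1/(1 + 11.36) = 0.08091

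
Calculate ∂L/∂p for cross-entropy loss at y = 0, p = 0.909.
∂L/∂p = 10.99

∂L/∂p = -y/p + (1-y)/(1-p) = 0 + 1/0.091 = 10.99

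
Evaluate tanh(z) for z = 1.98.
0.9626

tanh(1.98) = (e^(1.98) - e^(-1.98))/(e^(1.98) + e^(-1.98)) = 0.9626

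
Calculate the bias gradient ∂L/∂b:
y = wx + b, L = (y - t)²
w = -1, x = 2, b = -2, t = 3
∂L/∂b = -14

y = wx + b = (-1)(2) + -2 = -4
∂L/∂y = 2(y - t) = 2(-4 - 3) = -14
∂y/∂b = 1
∂L/∂b = ∂L/∂y · ∂y/∂b = -14 × 1 = -14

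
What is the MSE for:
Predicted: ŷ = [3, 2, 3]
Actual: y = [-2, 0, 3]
MSE = 9.667

MSE = (1/3)((3--2)² + (2-0)² + (3-3)²) = (1/3)(25 + 4 + 0) = 9.667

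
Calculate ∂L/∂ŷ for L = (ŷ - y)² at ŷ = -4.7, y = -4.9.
∂L/∂ŷ = 0.4

∂L/∂ŷ = 2(ŷ - y) = 2(-4.7 - -4.9) = 2(0.2) = 0.4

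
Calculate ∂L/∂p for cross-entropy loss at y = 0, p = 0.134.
∂L/∂p = 1.155

∂L/∂p = -y/p + (1-y)/(1-p) = 0 + 1/0.866 = 1.155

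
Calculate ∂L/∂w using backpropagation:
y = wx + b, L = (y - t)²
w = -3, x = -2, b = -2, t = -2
∂L/∂w = -24

y = wx + b = (-3)(-2) + -2 = 4
∂L/∂y = 2(y - t) = 2(4 - -2) = 12
∂y/∂w = x = -2
∂L/∂w = ∂L/∂y · ∂y/∂w = 12 × -2 = -24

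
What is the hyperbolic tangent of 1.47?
0.8996

tanh(1.47) = (e^(1.47) - e^(-1.47))/(e^(1.47) + e^(-1.47)) = 0.8996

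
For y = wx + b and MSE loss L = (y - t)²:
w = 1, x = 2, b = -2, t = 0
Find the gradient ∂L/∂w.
∂L/∂w = 0

y = wx + b = (1)(2) + -2 = 0
∂L/∂y = 2(y - t) = 2(0 - 0) = 0
∂y/∂w = x = 2
∂L/∂w = ∂L/∂y · ∂y/∂w = 0 × 2 = 0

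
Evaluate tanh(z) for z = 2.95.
0.9945

tanh(2.95) = (e^(2.95) - e^(-2.95))/(e^(2.95) + e^(-2.95)) = 0.9945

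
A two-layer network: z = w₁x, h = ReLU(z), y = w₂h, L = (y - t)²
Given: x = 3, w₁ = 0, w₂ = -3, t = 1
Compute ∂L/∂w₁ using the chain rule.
∂L/∂w₁ = 0

Forward pass:
z = w₁x = 0×3 = 0
h = ReLU(0) = 0
y = w₂h = -3×0 = 0

Backward pass:
∂L/∂y = 2(y - t) = 2(0 - 1) = -2
∂y/∂h = w₂ = -3
∂h/∂z = 0 (ReLU derivative)
∂z/∂w₁ = x = 3

∂L/∂w₁ = -2 × -3 × 0 × 3 = 0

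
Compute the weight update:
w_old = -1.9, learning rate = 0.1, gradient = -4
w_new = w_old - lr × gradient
w_new = -1.5

w_new = w - η·∂L/∂w = -1.9 - 0.1×(-4) = -1.9 - (-0.4) = -1.5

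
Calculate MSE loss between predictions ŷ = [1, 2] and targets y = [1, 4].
MSE = 2

MSE = (1/2)((1-1)² + (2-4)²) = (1/2)(0 + 4) = 2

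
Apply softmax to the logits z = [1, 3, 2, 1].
p = [0.0826, 0.6103, 0.2245, 0.0826]

exp(z) = [2.718, 20.09, 7.389, 2.718]
Sum = 32.91
p = [0.0826, 0.6103, 0.2245, 0.0826]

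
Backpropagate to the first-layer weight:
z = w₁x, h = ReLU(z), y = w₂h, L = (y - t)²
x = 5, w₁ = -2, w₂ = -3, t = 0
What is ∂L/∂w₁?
∂L/∂w₁ = 0

Forward pass:
z = w₁x = -2×5 = -10
h = ReLU(-10) = 0
y = w₂h = -3×0 = 0

Backward pass:
∂L/∂y = 2(y - t) = 2(0 - 0) = 0
∂y/∂h = w₂ = -3
∂h/∂z = 0 (ReLU derivative)
∂z/∂w₁ = x = 5

∂L/∂w₁ = 0 × -3 × 0 × 5 = 0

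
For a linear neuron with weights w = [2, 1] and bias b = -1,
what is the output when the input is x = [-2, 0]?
y = -5

y = (2)(-2) + (1)(0) + -1 = -5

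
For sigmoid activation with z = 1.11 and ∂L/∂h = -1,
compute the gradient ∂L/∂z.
∂L/∂z = -0.1864

σ(1.11) = 0.7521
σ'(1.11) = σ(1.11)(1 - σ(1.11)) = 0.7521 × 0.2479 = 0.1864
∂L/∂z = ∂L/∂h · σ'(z) = -1 × 0.1864 = -0.1864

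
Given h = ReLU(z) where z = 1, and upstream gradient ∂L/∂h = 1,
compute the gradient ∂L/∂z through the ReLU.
∂L/∂z = 1

h = ReLU(1) = 1
Since z > 0: ∂h/∂z = 1
∂L/∂z = ∂L/∂h · ∂h/∂z = 1 × 1 = 1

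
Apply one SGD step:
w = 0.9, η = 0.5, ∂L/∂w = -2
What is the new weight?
w_new = 1.9

w_new = w - η·∂L/∂w = 0.9 - 0.5×(-2) = 0.9 - (-1) = 1.9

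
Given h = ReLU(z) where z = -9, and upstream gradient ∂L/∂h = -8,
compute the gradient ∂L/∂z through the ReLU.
∂L/∂z = 0

h = ReLU(-9) = 0
Since z < 0: ∂h/∂z = 0
∂L/∂z = ∂L/∂h · ∂h/∂z = -8 × 0 = 0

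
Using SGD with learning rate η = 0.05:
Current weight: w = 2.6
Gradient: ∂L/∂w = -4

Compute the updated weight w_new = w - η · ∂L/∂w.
w_new = 2.8

w_new = w - η·∂L/∂w = 2.6 - 0.05×(-4) = 2.6 - (-0.2) = 2.8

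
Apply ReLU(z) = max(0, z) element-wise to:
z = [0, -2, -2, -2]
h = [0, 0, 0, 0]

ReLU applied element-wise: max(0,0)=0, max(0,-2)=0, max(0,-2)=0, max(0,-2)=0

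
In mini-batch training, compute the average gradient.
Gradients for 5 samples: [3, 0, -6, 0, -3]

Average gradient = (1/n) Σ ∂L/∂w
Average gradient = -1.2

Average = (1/5)(3 + 0 + -6 + 0 + -3) = -6/5 = -1.2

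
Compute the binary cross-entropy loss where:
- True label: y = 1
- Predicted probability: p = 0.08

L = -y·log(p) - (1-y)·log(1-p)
L = 2.526

L = -1·log(0.08) - 0·log(0.92) = -log(0.08) = 2.526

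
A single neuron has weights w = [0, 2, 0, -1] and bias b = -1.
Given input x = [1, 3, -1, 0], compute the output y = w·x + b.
y = 5

y = (0)(1) + (2)(3) + (0)(-1) + (-1)(0) + -1 = 5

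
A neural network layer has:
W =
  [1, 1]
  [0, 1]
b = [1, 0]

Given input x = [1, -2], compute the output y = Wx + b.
y = [0, -2]

Wx = [1×1 + 1×-2, 0×1 + 1×-2]
   = [-1, -2]
y = Wx + b = [-1 + 1, -2 + 0] = [0, -2]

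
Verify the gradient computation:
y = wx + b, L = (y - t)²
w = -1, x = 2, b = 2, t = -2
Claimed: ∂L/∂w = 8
Correct

y = (-1)(2) + 2 = 0
∂L/∂y = 2(y - t) = 2(0 - -2) = 4
∂y/∂w = x = 2
∂L/∂w = 4 × 2 = 8

Claimed value: 8
Correct: The correct gradient is 8.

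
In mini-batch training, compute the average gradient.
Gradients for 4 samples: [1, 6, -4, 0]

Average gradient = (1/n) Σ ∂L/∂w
Average gradient = 0.75

Average = (1/4)(1 + 6 + -4 + 0) = 3/4 = 0.75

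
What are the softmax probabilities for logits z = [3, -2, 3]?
p = [0.4983, 0.0034, 0.4983]

exp(z) = [20.09, 0.1353, 20.09]
Sum = 40.31
p = [0.4983, 0.0034, 0.4983]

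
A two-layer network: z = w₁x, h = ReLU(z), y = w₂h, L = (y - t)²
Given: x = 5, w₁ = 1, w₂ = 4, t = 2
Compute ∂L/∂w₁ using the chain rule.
∂L/∂w₁ = 720

Forward pass:
z = w₁x = 1×5 = 5
h = ReLU(5) = 5
y = w₂h = 4×5 = 20

Backward pass:
∂L/∂y = 2(y - t) = 2(20 - 2) = 36
∂y/∂h = w₂ = 4
∂h/∂z = 1 (ReLU derivative)
∂z/∂w₁ = x = 5

∂L/∂w₁ = 36 × 4 × 1 × 5 = 720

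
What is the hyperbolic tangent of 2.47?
0.9858

tanh(2.47) = (e^(2.47) - e^(-2.47))/(e^(2.47) + e^(-2.47)) = 0.9858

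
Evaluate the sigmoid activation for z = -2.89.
0.05265

sigmoid(-2.89) = 1/(1 + e^(2.89)) = 1/(1 + 17.99) = 0.05265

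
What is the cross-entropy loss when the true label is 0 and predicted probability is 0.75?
L = 1.386

L = -0·log(0.75) - 1·log(0.25) = -log(0.25) = 1.386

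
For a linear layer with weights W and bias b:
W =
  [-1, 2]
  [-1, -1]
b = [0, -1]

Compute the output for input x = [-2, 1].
y = [4, 0]

Wx = [-1×-2 + 2×1, -1×-2 + -1×1]
   = [4, 1]
y = Wx + b = [4 + 0, 1 + -1] = [4, 0]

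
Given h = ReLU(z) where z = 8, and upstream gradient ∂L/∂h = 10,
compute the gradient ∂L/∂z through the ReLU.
∂L/∂z = 10

h = ReLU(8) = 8
Since z > 0: ∂h/∂z = 1
∂L/∂z = ∂L/∂h · ∂h/∂z = 10 × 1 = 10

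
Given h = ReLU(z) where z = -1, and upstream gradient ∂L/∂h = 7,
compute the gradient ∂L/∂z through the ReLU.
∂L/∂z = 0

h = ReLU(-1) = 0
Since z < 0: ∂h/∂z = 0
∂L/∂z = ∂L/∂h · ∂h/∂z = 7 × 0 = 0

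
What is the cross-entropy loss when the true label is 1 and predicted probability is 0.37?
L = 0.9943

L = -1·log(0.37) - 0·log(0.63) = -log(0.37) = 0.9943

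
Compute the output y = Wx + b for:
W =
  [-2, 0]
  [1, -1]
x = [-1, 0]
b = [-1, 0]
y = [1, -1]

Wx = [-2×-1 + 0×0, 1×-1 + -1×0]
   = [2, -1]
y = Wx + b = [2 + -1, -1 + 0] = [1, -1]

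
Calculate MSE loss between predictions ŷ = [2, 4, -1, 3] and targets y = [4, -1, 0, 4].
MSE = 7.75

MSE = (1/4)((2-4)² + (4--1)² + (-1-0)² + (3-4)²) = (1/4)(4 + 25 + 1 + 1) = 7.75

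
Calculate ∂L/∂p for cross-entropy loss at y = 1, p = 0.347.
∂L/∂p = -2.882

∂L/∂p = -y/p + (1-y)/(1-p) = -1/0.347 + 0 = -2.882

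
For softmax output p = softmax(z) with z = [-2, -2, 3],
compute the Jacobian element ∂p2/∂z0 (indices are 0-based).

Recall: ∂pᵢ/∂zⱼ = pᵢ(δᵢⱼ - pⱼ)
∂p2/∂z0 = -0.00656

p = softmax(z) = [0.006648, 0.006648, 0.9867]
p2 = 0.9867, p0 = 0.006648

∂p2/∂z0 = -p2 × p0 = -0.9867 × 0.006648 = -0.00656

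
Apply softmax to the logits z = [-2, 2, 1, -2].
p = [0.013, 0.712, 0.2619, 0.013]

exp(z) = [0.1353, 7.389, 2.718, 0.1353]
Sum = 10.38
p = [0.013, 0.712, 0.2619, 0.013]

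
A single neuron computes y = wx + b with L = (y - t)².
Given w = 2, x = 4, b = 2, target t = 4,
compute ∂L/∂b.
∂L/∂b = 12

y = wx + b = (2)(4) + 2 = 10
∂L/∂y = 2(y - t) = 2(10 - 4) = 12
∂y/∂b = 1
∂L/∂b = ∂L/∂y · ∂y/∂b = 12 × 1 = 12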